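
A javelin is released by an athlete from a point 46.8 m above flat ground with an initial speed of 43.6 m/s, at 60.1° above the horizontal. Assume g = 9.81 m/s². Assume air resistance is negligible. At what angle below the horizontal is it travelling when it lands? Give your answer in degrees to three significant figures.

Components: vₓ = 43.60 cos 60.1° = 21.73 m/s, v_y0 = 43.60 sin 60.1° = 37.80 m/s.
The projectile lands when y = 46.8 + (37.80) t − ½·9.81·t² = 0. Positive root: t = (37.80 + √(37.80² + 2·9.81·46.8)) / 9.81 = (37.80 + 48.44) / 9.81 = 8.791 s.
At impact: v_y = v_y0 − g t = −48.44 m/s; vₓ = 21.73 m/s.
Angle below horizontal: arctan(|v_y|/vₓ) = arctan(48.44/21.73) = 65.84°.

65.8°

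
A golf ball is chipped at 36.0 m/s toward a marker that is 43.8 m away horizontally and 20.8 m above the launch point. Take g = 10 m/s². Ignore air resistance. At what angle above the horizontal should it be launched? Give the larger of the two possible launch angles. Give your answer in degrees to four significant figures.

79.08°

Trajectory: y = x tanθ − g x² (1 + tan²θ)/(2v₀²). With x = 43.8, y = 20.8, v₀ = 36.0, g = 10.0:
7.401 tan²θ − 43.8 tanθ + (28.20) = 0.
tanθ = [43.8 ± √(43.8² − 4 × 7.401 × (28.20))] / (2 × 7.401) = (43.8 ± 32.92) / 14.80, giving tanθ = 0.7352 or 5.183.
θ = 36.32° or 79.08°; the larger is 79.08°.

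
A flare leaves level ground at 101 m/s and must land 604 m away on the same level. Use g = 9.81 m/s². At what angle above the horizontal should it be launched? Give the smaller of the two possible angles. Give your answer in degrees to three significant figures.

R = v₀² sin 2θ / g gives sin 2θ = gR/v₀² = 9.81·604/101² = 0.5808.
2θ = 35.51° or 180° − 35.51° = 144.5°, so θ = 17.76° or 72.24°.
The smaller angle is 17.76°.

17.8°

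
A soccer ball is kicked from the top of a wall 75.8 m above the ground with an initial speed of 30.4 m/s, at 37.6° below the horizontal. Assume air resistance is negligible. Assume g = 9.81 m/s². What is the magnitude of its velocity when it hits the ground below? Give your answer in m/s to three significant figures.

49.1 m/s

Horizontal component vₓ = 30.40 cos 37.6° = 24.09 m/s; vertical v_y0 = −18.55 m/s (downward).
The projectile lands when y = 75.8 + (−18.55) t − ½·9.81·t² = 0. Positive root: t = (−18.55 + √(18.55² + 2·9.81·75.8)) / 9.81 = (−18.55 + 42.79) / 9.81 = 2.471 s.
Vertical velocity at impact: v_y = v_y0 − g t = −18.55 − 9.81 × 2.471 = −42.79 m/s.
Speed: |v| = √(vₓ² + v_y²) = √(24.09² + 42.79²) = 49.11 m/s.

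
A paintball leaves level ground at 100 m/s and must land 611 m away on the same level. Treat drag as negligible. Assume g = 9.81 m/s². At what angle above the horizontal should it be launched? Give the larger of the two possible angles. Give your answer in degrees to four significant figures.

71.59°

R = v₀² sin 2θ / g gives sin 2θ = gR/v₀² = 9.81·611/100² = 0.5994.
2θ = 36.83° or 180° − 36.83° = 143.2°, so θ = 18.41° or 71.59°.
The larger angle is 71.59°.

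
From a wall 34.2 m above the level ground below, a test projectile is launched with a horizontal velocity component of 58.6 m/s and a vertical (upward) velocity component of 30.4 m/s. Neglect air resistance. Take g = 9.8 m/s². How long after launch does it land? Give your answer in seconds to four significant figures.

Vertical motion (up positive, ground at y = 0): 4.900 t² − (30.40) t − 34.2 = 0, so t = (30.40 + √(30.40² + 2·9.80·34.2)) / 9.80 = (30.40 + 39.93) / 9.80 = 7.177 s.

7.177 s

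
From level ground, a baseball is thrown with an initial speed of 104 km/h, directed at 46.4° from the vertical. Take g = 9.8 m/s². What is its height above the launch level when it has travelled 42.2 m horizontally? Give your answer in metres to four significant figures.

Convert: 104 km/h = 104/3.6 = 28.89 m/s.
Components: vₓ = 28.89 sin 46.4° = 20.92 m/s, v_y0 = 28.89 cos 46.4° = 19.92 m/s.
At x = 42.2 m, t = x/vₓ = 42.2/20.92 = 2.017 s.
Height: y = v_y0 t − ½ g t² = 19.92 × 2.017 − 4.900 × 2.017² = 40.19 − 19.94 = 20.25 m.

20.25 m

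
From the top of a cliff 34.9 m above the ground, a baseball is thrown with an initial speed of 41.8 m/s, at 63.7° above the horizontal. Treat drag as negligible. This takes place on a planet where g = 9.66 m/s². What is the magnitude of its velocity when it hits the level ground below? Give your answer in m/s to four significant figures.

49.21 m/s

Resolve: vₓ = 41.80 cos 63.7° = 18.52 m/s and v_y0 = 41.80 sin 63.7° = 37.47 m/s.
Vertical motion (up positive, ground at y = 0): 4.830 t² − (37.47) t − 34.9 = 0, so t = (37.47 + √(37.47² + 2·9.66·34.9)) / 9.66 = (37.47 + 45.59) / 9.66 = 8.599 s.
Vertical velocity at impact: v_y = v_y0 − g t = 37.47 − 9.66 × 8.599 = −45.59 m/s.
Speed: |v| = √(vₓ² + v_y²) = √(18.52² + 45.59²) = 49.21 m/s.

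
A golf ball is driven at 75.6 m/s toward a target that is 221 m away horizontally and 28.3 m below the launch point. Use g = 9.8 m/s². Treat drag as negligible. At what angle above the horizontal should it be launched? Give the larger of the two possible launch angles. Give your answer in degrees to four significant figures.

79.15°

Trajectory: y = x tanθ − g x² (1 + tan²θ)/(2v₀²). With x = 221, y = −28.3, v₀ = 75.6, g = 9.80:
41.87 tan²θ − 221 tanθ + (13.57) = 0.
tanθ = [221 ± √(221² − 4 × 41.87 × (13.57))] / (2 × 41.87) = (221 ± 215.8) / 83.75, giving tanθ = 0.06215 or 5.216.
θ = 3.556° or 79.15°; the larger is 79.15°.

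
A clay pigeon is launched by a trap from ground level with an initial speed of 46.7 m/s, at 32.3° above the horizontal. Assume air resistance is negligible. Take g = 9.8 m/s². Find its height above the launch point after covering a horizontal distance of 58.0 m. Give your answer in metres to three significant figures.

Resolve: vₓ = 46.70 cos 32.3° = 39.47 m/s and v_y0 = 46.70 sin 32.3° = 24.95 m/s.
At x = 58.0 m, t = x/vₓ = 58.0/39.47 = 1.469 s.
Height: y = v_y0 t − ½ g t² = 24.95 × 1.469 − 4.900 × 1.469² = 36.67 − 10.58 = 26.09 m.

26.1 m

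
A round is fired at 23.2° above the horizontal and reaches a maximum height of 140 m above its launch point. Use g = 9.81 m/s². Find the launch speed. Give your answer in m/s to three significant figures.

At the peak v_y = 0, so v_y0 = √(2gH) = √(2 × 9.81 × 140) = 52.41 m/s.
v_y0 = v₀ sin θ ⇒ v₀ = 52.41 / sin 23.2° = 133.0 m/s.

133 m/s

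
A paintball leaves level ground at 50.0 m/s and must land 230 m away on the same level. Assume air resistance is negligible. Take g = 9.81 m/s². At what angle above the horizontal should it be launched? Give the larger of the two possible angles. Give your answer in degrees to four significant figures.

57.75°

From R = (v₀²/g) sin 2θ: sin 2θ = 9.81 × 230 / 2500.0 = 0.9025.
2θ = 64.49° or 180° − 64.49° = 115.5°, so θ = 32.25° or 57.75°.
The larger angle is 57.75°.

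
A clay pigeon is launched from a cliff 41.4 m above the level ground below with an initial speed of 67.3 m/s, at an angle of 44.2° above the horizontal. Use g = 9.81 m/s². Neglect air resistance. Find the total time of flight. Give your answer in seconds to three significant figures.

Horizontal component vₓ = 67.30 cos 44.2° = 48.25 m/s; vertical v_y0 = 67.30 sin 44.2° = 46.92 m/s.
With up positive and y = 0 at the ground: y(t) = 41.4 + (46.92) t − 4.905 t². Setting y = 0 and taking the positive root: t = [46.92 + √(46.92² + 2·9.81·41.4)] / 9.81 = (46.92 + 54.90) / 9.81 = 10.38 s.

10.4 s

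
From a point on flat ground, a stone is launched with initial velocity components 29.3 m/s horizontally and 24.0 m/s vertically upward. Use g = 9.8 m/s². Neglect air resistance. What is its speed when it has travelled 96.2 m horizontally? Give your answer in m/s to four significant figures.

x = vₓ t ⇒ t = 96.2/29.30 = 3.283 s.
Vertical velocity there: v_y = v_y0 − g t = 24.00 − 9.80 × 3.283 = −8.176 m/s.
Speed: √(vₓ² + v_y²) = √(29.30² + 8.176²) = 30.42 m/s.

30.42 m/s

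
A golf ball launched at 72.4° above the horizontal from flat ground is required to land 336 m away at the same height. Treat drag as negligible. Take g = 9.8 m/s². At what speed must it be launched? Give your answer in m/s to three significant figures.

75.6 m/s

On level ground R = v₀² sin 2θ / g ⇒ v₀ = √(gR / sin 2θ).
v₀ = √(9.80 × 336 / sin 144.8°) = √(3293 / 0.5764) = √5712.4 = 75.58 m/s.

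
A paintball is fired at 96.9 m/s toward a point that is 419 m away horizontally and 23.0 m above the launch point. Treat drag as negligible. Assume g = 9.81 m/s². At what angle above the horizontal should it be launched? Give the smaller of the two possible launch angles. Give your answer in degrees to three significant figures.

Trajectory: y = x tanθ − g x² (1 + tan²θ)/(2v₀²). With x = 419, y = 23.0, v₀ = 96.9, g = 9.81:
91.71 tan²θ − 419 tanθ + (114.7) = 0.
tanθ = [419 ± √(419² − 4 × 91.71 × (114.7))] / (2 × 91.71) = (419 ± 365.3) / 183.4, giving tanθ = 0.2925 or 4.276.
θ = 16.30° or 76.84°; the smaller is 16.30°.

16.3°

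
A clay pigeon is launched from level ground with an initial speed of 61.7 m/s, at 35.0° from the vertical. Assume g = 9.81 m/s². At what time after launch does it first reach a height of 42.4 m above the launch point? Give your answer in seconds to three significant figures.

0.921 s

Resolve: vₓ = 61.70 sin 35.0° = 35.39 m/s and v_y0 = 61.70 cos 35.0° = 50.54 m/s.
Set y = v_y0 t − ½ g t² = 42.4: 4.905 t² − 50.54 t + 42.4 = 0.
t = [50.54 ± √(50.54² − 2·9.81·42.4)] / 9.81 = (50.54 ± 41.50) / 9.81, so t = 0.9213 s or t = 9.383 s.
The first (ascending) time is 0.9213 s.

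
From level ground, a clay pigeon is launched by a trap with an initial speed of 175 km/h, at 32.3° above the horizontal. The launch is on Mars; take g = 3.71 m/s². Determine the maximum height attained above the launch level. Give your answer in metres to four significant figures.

Convert: 175 km/h = 175/3.6 = 48.61 m/s.
Horizontal component vₓ = 48.61 cos 32.3° = 41.09 m/s; vertical v_y0 = 48.61 sin 32.3° = 25.98 m/s.
Peak height H = v_y0² / (2g) = 674.72 / 7.420 = 90.93 m.

90.93 m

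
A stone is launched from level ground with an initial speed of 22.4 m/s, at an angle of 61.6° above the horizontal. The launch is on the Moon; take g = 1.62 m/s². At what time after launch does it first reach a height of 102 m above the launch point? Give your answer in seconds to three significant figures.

7.47 s

vₓ = 22.40 cos 61.6° = 10.65 m/s; v_y0 = 22.40 sin 61.6° = 19.70 m/s.
Require v_y0 t − ½ g t² = 102, i.e. 0.8100 t² − 19.70 t + 102 = 0.
t = [19.70 ± √(19.70² − 2·1.62·102)] / 1.62 = (19.70 ± 7.601) / 1.62, so t = 7.471 s or t = 16.85 s.
The first (ascending) time is 7.471 s.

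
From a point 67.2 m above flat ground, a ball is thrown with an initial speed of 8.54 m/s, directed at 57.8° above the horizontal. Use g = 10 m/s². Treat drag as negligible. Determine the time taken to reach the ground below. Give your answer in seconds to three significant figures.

4.46 s

Components: vₓ = 8.540 cos 57.8° = 4.551 m/s, v_y0 = 8.540 sin 57.8° = 7.226 m/s.
With up positive and y = 0 at the ground: y(t) = 67.2 + (7.226) t − 5.000 t². Setting y = 0 and taking the positive root: t = [7.226 + √(7.226² + 2·10.0·67.2)] / 10.0 = (7.226 + 37.37) / 10.0 = 4.459 s.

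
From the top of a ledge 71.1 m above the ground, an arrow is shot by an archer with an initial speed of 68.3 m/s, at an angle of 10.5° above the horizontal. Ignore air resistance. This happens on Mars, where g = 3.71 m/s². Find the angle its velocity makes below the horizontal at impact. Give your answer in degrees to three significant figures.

Horizontal component vₓ = 68.30 cos 10.5° = 67.16 m/s; vertical v_y0 = 68.30 sin 10.5° = 12.45 m/s.
With up positive and y = 0 at the ground: y(t) = 71.1 + (12.45) t − 1.855 t². Setting y = 0 and taking the positive root: t = [12.45 + √(12.45² + 2·3.71·71.1)] / 3.71 = (12.45 + 26.12) / 3.71 = 10.40 s.
At impact: v_y = v_y0 − g t = −26.12 m/s; vₓ = 67.16 m/s.
Angle below horizontal: arctan(|v_y|/vₓ) = arctan(26.12/67.16) = 21.26°.

21.3°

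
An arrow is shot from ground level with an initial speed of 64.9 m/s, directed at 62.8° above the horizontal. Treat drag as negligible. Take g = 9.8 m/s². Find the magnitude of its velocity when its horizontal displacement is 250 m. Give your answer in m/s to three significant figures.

38.7 m/s

vₓ = 64.90 cos 62.8° = 29.67 m/s; v_y0 = 64.90 sin 62.8° = 57.72 m/s.
Time to reach x = 250 m: t = x/vₓ = 250/29.67 = 8.427 s.
Vertical velocity there: v_y = v_y0 − g t = 57.72 − 9.80 × 8.427 = −24.86 m/s.
Speed: √(vₓ² + v_y²) = √(29.67² + 24.86²) = 38.71 m/s.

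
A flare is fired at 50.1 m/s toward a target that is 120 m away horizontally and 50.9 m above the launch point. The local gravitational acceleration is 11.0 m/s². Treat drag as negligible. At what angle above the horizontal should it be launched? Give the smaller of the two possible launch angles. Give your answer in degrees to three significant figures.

Trajectory: y = x tanθ − g x² (1 + tan²θ)/(2v₀²). With x = 120, y = 50.9, v₀ = 50.1, g = 11.0:
31.55 tan²θ − 120 tanθ + (82.45) = 0.
tanθ = [120 ± √(120² − 4 × 31.55 × (82.45))] / (2 × 31.55) = (120 ± 63.19) / 63.11, giving tanθ = 0.9002 or 2.903.
θ = 41.99° or 70.99°; the smaller is 41.99°.

42.0°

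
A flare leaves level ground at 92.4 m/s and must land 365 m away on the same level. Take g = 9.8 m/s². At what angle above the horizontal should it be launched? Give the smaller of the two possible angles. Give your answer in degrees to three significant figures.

From R = (v₀²/g) sin 2θ: sin 2θ = 9.80 × 365 / 8537.8 = 0.4190.
2θ = 24.77° or 180° − 24.77° = 155.2°, so θ = 12.38° or 77.62°.
The smaller angle is 12.38°.

12.4°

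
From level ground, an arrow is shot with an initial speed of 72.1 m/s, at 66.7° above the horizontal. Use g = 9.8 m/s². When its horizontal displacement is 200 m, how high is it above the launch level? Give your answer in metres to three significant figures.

223 m

Horizontal component vₓ = 72.10 cos 66.7° = 28.52 m/s; vertical v_y0 = 72.10 sin 66.7° = 66.22 m/s.
x = vₓ t ⇒ t = 200/28.52 = 7.013 s.
Height: y = v_y0 t − ½ g t² = 66.22 × 7.013 − 4.900 × 7.013² = 464.4 − 241.0 = 223.4 m.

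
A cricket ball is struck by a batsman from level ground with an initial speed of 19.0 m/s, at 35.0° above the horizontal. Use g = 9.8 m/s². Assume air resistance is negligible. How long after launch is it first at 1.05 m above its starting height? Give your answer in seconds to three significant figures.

0.101 s

Resolve: vₓ = 19.00 cos 35.0° = 15.56 m/s and v_y0 = 19.00 sin 35.0° = 10.90 m/s.
Height y(t) = 10.90 t − 4.900 t² = 1.05 gives 4.900 t² − 10.90 t + 1.05 = 0.
t = [10.90 ± √(10.90² − 2·9.80·1.05)] / 9.80 = (10.90 ± 9.909) / 9.80, so t = 0.1009 s or t = 2.123 s.
The first (ascending) time is 0.1009 s.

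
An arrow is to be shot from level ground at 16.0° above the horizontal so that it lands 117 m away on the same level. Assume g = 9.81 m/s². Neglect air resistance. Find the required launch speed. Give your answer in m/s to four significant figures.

46.54 m/s

Level-ground range: R = v₀² sin(2θ)/g, so v₀ = √(gR / sin 2θ).
v₀ = √(9.81 × 117 / sin 32.00°) = √(1148 / 0.5299) = √2165.9 = 46.54 m/s.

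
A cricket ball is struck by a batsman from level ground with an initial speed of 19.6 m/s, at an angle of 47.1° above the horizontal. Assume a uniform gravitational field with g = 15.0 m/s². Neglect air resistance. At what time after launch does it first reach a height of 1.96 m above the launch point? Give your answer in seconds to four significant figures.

0.1479 s

vₓ = 19.60 cos 47.1° = 13.34 m/s; v_y0 = 19.60 sin 47.1° = 14.36 m/s.
Height y(t) = 14.36 t − 7.500 t² = 1.96 gives 7.500 t² − 14.36 t + 1.96 = 0.
Quadratic formula: t = (14.36 ± √147.35) / 15.0 = (14.36 ± 12.14) / 15.0 → t = 0.1479 s or 1.766 s.
The first (ascending) time is 0.1479 s.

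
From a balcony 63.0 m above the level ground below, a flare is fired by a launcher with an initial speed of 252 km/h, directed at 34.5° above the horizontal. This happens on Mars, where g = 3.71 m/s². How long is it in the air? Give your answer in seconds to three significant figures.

Convert: 252 km/h = 252/3.6 = 70.00 m/s.
Components: vₓ = 70.00 cos 34.5° = 57.69 m/s, v_y0 = 70.00 sin 34.5° = 39.65 m/s.
The projectile lands when y = 63.0 + (39.65) t − ½·3.71·t² = 0. Positive root: t = (39.65 + √(39.65² + 2·3.71·63.0)) / 3.71 = (39.65 + 45.16) / 3.71 = 22.86 s.

22.9 s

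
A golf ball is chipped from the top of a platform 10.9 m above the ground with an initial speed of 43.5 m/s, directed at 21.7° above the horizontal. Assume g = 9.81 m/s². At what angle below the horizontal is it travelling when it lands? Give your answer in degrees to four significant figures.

Resolve: vₓ = 43.50 cos 21.7° = 40.42 m/s and v_y0 = 43.50 sin 21.7° = 16.08 m/s.
With up positive and y = 0 at the ground: y(t) = 10.9 + (16.08) t − 4.905 t². Setting y = 0 and taking the positive root: t = [16.08 + √(16.08² + 2·9.81·10.9)] / 9.81 = (16.08 + 21.74) / 9.81 = 3.855 s.
At impact: v_y = v_y0 − g t = −21.74 m/s; vₓ = 40.42 m/s.
Angle below horizontal: arctan(|v_y|/vₓ) = arctan(21.74/40.42) = 28.27°.

28.27°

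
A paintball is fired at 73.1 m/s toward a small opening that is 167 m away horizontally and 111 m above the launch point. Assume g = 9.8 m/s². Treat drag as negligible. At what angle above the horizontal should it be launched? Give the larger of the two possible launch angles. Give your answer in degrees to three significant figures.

79.8°

Trajectory: y = x tanθ − g x² (1 + tan²θ)/(2v₀²). With x = 167, y = 111, v₀ = 73.1, g = 9.80:
25.57 tan²θ − 167 tanθ + (136.6) = 0.
tanθ = [167 ± √(167² − 4 × 25.57 × (136.6))] / (2 × 25.57) = (167 ± 118.0) / 51.15, giving tanθ = 0.9585 or 5.572.
θ = 43.79° or 79.82°; the larger is 79.82°.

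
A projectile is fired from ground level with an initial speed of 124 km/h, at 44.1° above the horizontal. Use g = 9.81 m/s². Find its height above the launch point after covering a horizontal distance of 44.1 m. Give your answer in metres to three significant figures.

Convert: 124 km/h = 124/3.6 = 34.44 m/s.
Resolve: vₓ = 34.44 cos 44.1° = 24.74 m/s and v_y0 = 34.44 sin 44.1° = 23.97 m/s.
x = vₓ t ⇒ t = 44.1/24.74 = 1.783 s.
Height: y = v_y0 t − ½ g t² = 23.97 × 1.783 − 4.905 × 1.783² = 42.74 − 15.59 = 27.14 m.

27.1 m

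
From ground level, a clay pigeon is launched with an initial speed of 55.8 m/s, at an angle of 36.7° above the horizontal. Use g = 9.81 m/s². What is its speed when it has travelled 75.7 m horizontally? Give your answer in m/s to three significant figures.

Components: vₓ = 55.80 cos 36.7° = 44.74 m/s, v_y0 = 55.80 sin 36.7° = 33.35 m/s.
x = vₓ t ⇒ t = 75.7/44.74 = 1.692 s.
Vertical velocity there: v_y = v_y0 − g t = 33.35 − 9.81 × 1.692 = 16.75 m/s.
Speed: √(vₓ² + v_y²) = √(44.74² + 16.75²) = 47.77 m/s.

47.8 m/s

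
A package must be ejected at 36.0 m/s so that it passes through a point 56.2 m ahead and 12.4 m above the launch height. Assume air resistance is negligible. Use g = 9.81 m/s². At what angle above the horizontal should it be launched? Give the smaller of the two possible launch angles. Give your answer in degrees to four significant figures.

Trajectory: y = x tanθ − g x² (1 + tan²θ)/(2v₀²). With x = 56.2, y = 12.4, v₀ = 36.0, g = 9.81:
11.95 tan²θ − 56.2 tanθ + (24.35) = 0.
tanθ = [56.2 ± √(56.2² − 4 × 11.95 × (24.35))] / (2 × 11.95) = (56.2 ± 44.65) / 23.91, giving tanθ = 0.4830 or 4.218.
θ = 25.78° or 76.66°; the smaller is 25.78°.

25.78°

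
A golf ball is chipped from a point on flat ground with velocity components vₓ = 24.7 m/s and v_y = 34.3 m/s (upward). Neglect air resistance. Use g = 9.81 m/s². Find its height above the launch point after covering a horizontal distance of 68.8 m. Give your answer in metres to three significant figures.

At x = 68.8 m, t = x/vₓ = 68.8/24.70 = 2.785 s.
Height: y = v_y0 t − ½ g t² = 34.30 × 2.785 − 4.905 × 2.785² = 95.54 − 38.06 = 57.48 m.

57.5 m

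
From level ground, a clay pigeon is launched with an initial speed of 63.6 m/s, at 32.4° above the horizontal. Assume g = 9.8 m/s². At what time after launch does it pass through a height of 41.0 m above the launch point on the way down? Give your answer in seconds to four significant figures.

5.407 s

Components: vₓ = 63.60 cos 32.4° = 53.70 m/s, v_y0 = 63.60 sin 32.4° = 34.08 m/s.
Require v_y0 t − ½ g t² = 41.0, i.e. 4.900 t² − 34.08 t + 41.0 = 0.
Quadratic formula: t = (34.08 ± √357.75) / 9.80 = (34.08 ± 18.91) / 9.80 → t = 1.547 s or 5.407 s.
The descending-branch root is 5.407 s.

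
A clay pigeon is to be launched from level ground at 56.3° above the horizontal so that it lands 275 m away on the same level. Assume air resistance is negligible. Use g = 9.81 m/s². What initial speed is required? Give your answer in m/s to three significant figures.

54.1 m/s

On level ground R = v₀² sin 2θ / g ⇒ v₀ = √(gR / sin 2θ).
v₀ = √(9.81 × 275 / sin 112.6°) = √(2698 / 0.9232) = √2922.1 = 54.06 m/s.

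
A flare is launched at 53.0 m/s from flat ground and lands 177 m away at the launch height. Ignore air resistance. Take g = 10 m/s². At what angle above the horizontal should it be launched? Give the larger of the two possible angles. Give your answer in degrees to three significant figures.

70.5°

From R = (v₀²/g) sin 2θ: sin 2θ = 10.0 × 177 / 2809.0 = 0.6301.
2θ = 39.06° or 180° − 39.06° = 140.9°, so θ = 19.53° or 70.47°.
The larger angle is 70.47°.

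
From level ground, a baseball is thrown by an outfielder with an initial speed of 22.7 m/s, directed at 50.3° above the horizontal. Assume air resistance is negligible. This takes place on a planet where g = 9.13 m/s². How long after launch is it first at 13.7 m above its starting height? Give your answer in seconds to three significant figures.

1.10 s

Horizontal component vₓ = 22.70 cos 50.3° = 14.50 m/s; vertical v_y0 = 22.70 sin 50.3° = 17.47 m/s.
Height y(t) = 17.47 t − 4.565 t² = 13.7 gives 4.565 t² − 17.47 t + 13.7 = 0.
t = [17.47 ± √(17.47² − 2·9.13·13.7)] / 9.13 = (17.47 ± 7.408) / 9.13, so t = 1.102 s or t = 2.724 s.
The first (ascending) time is 1.102 s.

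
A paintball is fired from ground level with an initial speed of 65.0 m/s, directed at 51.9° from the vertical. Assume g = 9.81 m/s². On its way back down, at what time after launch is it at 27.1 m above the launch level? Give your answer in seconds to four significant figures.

vₓ = 65.00 sin 51.9° = 51.15 m/s; v_y0 = 65.00 cos 51.9° = 40.11 m/s.
Set y = v_y0 t − ½ g t² = 27.1: 4.905 t² − 40.11 t + 27.1 = 0.
t = [40.11 ± √(40.11² − 2·9.81·27.1)] / 9.81 = (40.11 ± 32.82) / 9.81, so t = 0.7432 s or t = 7.434 s.
The descending-branch root is 7.434 s.

7.434 s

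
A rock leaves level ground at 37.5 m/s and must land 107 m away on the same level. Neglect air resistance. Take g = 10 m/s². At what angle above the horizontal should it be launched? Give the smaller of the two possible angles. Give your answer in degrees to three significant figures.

R = v₀² sin 2θ / g gives sin 2θ = gR/v₀² = 10.0·107/37.5² = 0.7609.
2θ = 49.54° or 180° − 49.54° = 130.5°, so θ = 24.77° or 65.23°.
The smaller angle is 24.77°.

24.8°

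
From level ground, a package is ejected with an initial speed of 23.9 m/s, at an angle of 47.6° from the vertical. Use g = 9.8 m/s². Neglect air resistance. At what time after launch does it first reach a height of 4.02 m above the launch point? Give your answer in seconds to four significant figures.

0.2719 s

Components: vₓ = 23.90 sin 47.6° = 17.65 m/s, v_y0 = 23.90 cos 47.6° = 16.12 m/s.
Set y = v_y0 t − ½ g t² = 4.02: 4.900 t² − 16.12 t + 4.02 = 0.
Quadratic formula: t = (16.12 ± √180.93) / 9.80 = (16.12 ± 13.45) / 9.80 → t = 0.2719 s or 3.017 s.
The first (ascending) time is 0.2719 s.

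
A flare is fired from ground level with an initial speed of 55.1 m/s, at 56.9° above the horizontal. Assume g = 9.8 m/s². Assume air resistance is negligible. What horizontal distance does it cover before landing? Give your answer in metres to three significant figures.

283 m

Horizontal component vₓ = 55.10 cos 56.9° = 30.09 m/s; vertical v_y0 = 55.10 sin 56.9° = 46.16 m/s.
Flight time T = 2 v_y0 / g = 9.420 s.
Range: R = vₓ T = 30.09 × 9.420 = 283.5 m.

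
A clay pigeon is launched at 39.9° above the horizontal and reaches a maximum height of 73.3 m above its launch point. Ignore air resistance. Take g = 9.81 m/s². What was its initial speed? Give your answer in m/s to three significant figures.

At the peak v_y = 0, so v_y0 = √(2gH) = √(2 × 9.81 × 73.3) = 37.92 m/s.
v_y0 = v₀ sin θ ⇒ v₀ = 37.92 / sin 39.9° = 59.12 m/s.

59.1 m/s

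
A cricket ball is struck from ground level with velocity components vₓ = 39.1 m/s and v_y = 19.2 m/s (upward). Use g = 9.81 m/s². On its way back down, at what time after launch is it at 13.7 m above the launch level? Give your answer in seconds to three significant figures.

2.98 s

Set y = v_y0 t − ½ g t² = 13.7: 4.905 t² − 19.20 t + 13.7 = 0.
t = [19.20 ± √(19.20² − 2·9.81·13.7)] / 9.81 = (19.20 ± 9.992) / 9.81, so t = 0.9386 s or t = 2.976 s.
The descending-branch root is 2.976 s.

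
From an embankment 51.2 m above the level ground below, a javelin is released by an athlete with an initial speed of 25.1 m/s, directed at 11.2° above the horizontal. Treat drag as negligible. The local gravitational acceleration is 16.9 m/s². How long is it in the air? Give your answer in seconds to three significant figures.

2.77 s

Resolve: vₓ = 25.10 cos 11.2° = 24.62 m/s and v_y0 = 25.10 sin 11.2° = 4.875 m/s.
Vertical motion (up positive, ground at y = 0): 8.450 t² − (4.875) t − 51.2 = 0, so t = (4.875 + √(4.875² + 2·16.9·51.2)) / 16.9 = (4.875 + 41.88) / 16.9 = 2.767 s.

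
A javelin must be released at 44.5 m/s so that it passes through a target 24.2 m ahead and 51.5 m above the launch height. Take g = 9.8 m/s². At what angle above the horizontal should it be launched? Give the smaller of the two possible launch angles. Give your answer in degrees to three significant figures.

68.9°

Trajectory: y = x tanθ − g x² (1 + tan²θ)/(2v₀²). With x = 24.2, y = 51.5, v₀ = 44.5, g = 9.80:
1.449 tan²θ − 24.2 tanθ + (52.95) = 0.
tanθ = [24.2 ± √(24.2² − 4 × 1.449 × (52.95))] / (2 × 1.449) = (24.2 ± 16.69) / 2.898, giving tanθ = 2.590 or 14.11.
θ = 68.88° or 85.95°; the smaller is 68.88°.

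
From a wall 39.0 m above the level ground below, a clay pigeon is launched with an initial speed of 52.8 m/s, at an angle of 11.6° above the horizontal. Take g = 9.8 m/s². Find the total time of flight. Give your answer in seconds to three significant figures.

vₓ = 52.80 cos 11.6° = 51.72 m/s; v_y0 = 52.80 sin 11.6° = 10.62 m/s.
With up positive and y = 0 at the ground: y(t) = 39.0 + (10.62) t − 4.900 t². Setting y = 0 and taking the positive root: t = [10.62 + √(10.62² + 2·9.80·39.0)] / 9.80 = (10.62 + 29.62) / 9.80 = 4.105 s.

4.11 s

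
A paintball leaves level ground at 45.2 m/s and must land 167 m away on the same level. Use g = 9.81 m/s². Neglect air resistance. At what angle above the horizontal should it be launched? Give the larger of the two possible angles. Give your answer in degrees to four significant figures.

63.35°

R = v₀² sin 2θ / g gives sin 2θ = gR/v₀² = 9.81·167/45.2² = 0.8019.
2θ = 53.31° or 180° − 53.31° = 126.7°, so θ = 26.65° or 63.35°.
The larger angle is 63.35°.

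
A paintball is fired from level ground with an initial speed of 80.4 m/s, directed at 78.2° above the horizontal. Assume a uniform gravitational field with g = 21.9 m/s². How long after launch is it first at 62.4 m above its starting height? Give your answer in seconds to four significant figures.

0.9074 s

vₓ = 80.40 cos 78.2° = 16.44 m/s; v_y0 = 80.40 sin 78.2° = 78.70 m/s.
Require v_y0 t − ½ g t² = 62.4, i.e. 10.95 t² − 78.70 t + 62.4 = 0.
Quadratic formula: t = (78.70 ± √3460.7) / 21.9 = (78.70 ± 58.83) / 21.9 → t = 0.9074 s or 6.280 s.
The first (ascending) time is 0.9074 s.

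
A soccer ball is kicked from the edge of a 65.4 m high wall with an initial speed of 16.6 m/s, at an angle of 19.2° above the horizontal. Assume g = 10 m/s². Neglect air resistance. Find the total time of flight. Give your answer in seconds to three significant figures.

vₓ = 16.60 cos 19.2° = 15.68 m/s; v_y0 = 16.60 sin 19.2° = 5.459 m/s.
Vertical motion (up positive, ground at y = 0): 5.000 t² − (5.459) t − 65.4 = 0, so t = (5.459 + √(5.459² + 2·10.0·65.4)) / 10.0 = (5.459 + 36.58) / 10.0 = 4.204 s.

4.20 s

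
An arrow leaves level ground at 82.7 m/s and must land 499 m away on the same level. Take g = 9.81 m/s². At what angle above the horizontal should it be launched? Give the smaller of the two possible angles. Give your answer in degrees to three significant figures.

From R = (v₀²/g) sin 2θ: sin 2θ = 9.81 × 499 / 6839.3 = 0.7157.
2θ = 45.70° or 180° − 45.70° = 134.3°, so θ = 22.85° or 67.15°.
The smaller angle is 22.85°.

22.9°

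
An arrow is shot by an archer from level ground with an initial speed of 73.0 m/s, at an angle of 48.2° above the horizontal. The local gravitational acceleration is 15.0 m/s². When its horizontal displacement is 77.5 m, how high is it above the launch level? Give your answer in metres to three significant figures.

Horizontal component vₓ = 73.00 cos 48.2° = 48.66 m/s; vertical v_y0 = 73.00 sin 48.2° = 54.42 m/s.
Time to reach x = 77.5 m: t = x/vₓ = 77.5/48.66 = 1.593 s.
Height: y = v_y0 t − ½ g t² = 54.42 × 1.593 − 7.500 × 1.593² = 86.68 − 19.03 = 67.65 m.

67.7 m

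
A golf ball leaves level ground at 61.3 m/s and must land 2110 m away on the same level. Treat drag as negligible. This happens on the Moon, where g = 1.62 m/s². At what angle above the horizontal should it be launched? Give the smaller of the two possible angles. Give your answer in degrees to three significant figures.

R = v₀² sin 2θ / g gives sin 2θ = gR/v₀² = 1.62·2110/61.3² = 0.9097.
2θ = 65.46° or 180° − 65.46° = 114.5°, so θ = 32.73° or 57.27°.
The smaller angle is 32.73°.

32.7°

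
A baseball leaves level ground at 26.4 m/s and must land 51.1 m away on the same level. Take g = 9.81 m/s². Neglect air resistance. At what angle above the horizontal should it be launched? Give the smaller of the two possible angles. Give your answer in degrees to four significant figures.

From R = (v₀²/g) sin 2θ: sin 2θ = 9.81 × 51.1 / 696.96 = 0.7193.
2θ = 45.99° or 180° − 45.99° = 134.0°, so θ = 23.00° or 67.00°.
The smaller angle is 23.00°.

23.00°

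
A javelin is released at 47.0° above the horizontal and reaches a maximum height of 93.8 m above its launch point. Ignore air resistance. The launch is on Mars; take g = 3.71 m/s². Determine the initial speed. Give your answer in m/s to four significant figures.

At the peak v_y = 0, so v_y0 = √(2gH) = √(2 × 3.71 × 93.8) = 26.38 m/s.
v_y0 = v₀ sin θ ⇒ v₀ = 26.38 / sin 47.0° = 36.07 m/s.

36.07 m/s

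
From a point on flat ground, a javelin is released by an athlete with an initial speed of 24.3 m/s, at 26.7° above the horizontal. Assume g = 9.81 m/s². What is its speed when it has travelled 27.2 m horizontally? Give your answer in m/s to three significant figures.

Horizontal component vₓ = 24.30 cos 26.7° = 21.71 m/s; vertical v_y0 = 24.30 sin 26.7° = 10.92 m/s.
At x = 27.2 m, t = x/vₓ = 27.2/21.71 = 1.253 s.
Vertical velocity there: v_y = v_y0 − g t = 10.92 − 9.81 × 1.253 = −1.373 m/s.
Speed: √(vₓ² + v_y²) = √(21.71² + 1.373²) = 21.75 m/s.

21.8 m/s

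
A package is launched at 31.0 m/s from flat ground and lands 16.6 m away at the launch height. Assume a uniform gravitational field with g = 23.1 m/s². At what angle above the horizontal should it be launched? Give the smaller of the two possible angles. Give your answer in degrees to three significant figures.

11.8°

Level-ground range R = v₀² sin(2θ)/g ⇒ sin(2θ) = gR/v₀² = 23.1 × 16.6 / 31.0² = 0.3990.
2θ = 23.52° or 180° − 23.52° = 156.5°, so θ = 11.76° or 78.24°.
The smaller angle is 11.76°.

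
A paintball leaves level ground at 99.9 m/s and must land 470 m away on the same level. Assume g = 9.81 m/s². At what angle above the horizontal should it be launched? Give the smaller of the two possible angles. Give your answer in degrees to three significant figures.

13.8°

R = v₀² sin 2θ / g gives sin 2θ = gR/v₀² = 9.81·470/99.9² = 0.4620.
2θ = 27.52° or 180° − 27.52° = 152.5°, so θ = 13.76° or 76.24°.
The smaller angle is 13.76°.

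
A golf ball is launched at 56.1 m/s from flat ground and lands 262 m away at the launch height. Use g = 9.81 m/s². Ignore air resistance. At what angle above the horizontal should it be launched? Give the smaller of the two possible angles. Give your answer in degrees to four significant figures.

27.38°

From R = (v₀²/g) sin 2θ: sin 2θ = 9.81 × 262 / 3147.2 = 0.8167.
2θ = 54.75° or 180° − 54.75° = 125.2°, so θ = 27.38° or 62.62°.
The smaller angle is 27.38°.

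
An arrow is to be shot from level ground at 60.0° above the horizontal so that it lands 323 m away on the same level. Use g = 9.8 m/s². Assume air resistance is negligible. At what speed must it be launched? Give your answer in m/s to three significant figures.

On level ground R = v₀² sin 2θ / g ⇒ v₀ = √(gR / sin 2θ).
v₀ = √(9.80 × 323 / sin 120.0°) = √(3165 / 0.8660) = √3655.1 = 60.46 m/s.

60.5 m/s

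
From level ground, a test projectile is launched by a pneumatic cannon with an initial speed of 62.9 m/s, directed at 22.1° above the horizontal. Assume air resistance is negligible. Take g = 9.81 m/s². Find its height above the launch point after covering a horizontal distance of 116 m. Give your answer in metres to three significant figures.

27.7 m

vₓ = 62.90 cos 22.1° = 58.28 m/s; v_y0 = 62.90 sin 22.1° = 23.66 m/s.
x = vₓ t ⇒ t = 116/58.28 = 1.990 s.
Height: y = v_y0 t − ½ g t² = 23.66 × 1.990 − 4.905 × 1.990² = 47.10 − 19.43 = 27.67 m.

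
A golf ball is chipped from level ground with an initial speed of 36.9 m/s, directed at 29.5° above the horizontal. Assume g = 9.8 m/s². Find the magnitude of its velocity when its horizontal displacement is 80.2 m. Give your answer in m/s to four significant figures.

vₓ = 36.90 cos 29.5° = 32.12 m/s; v_y0 = 36.90 sin 29.5° = 18.17 m/s.
At x = 80.2 m, t = x/vₓ = 80.2/32.12 = 2.497 s.
Vertical velocity there: v_y = v_y0 − g t = 18.17 − 9.80 × 2.497 = −6.302 m/s.
Speed: √(vₓ² + v_y²) = √(32.12² + 6.302²) = 32.73 m/s.

32.73 m/s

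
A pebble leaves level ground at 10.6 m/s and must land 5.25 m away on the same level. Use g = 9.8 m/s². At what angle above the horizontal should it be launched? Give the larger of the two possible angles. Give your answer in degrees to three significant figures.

76.4°

From R = (v₀²/g) sin 2θ: sin 2θ = 9.80 × 5.25 / 112.36 = 0.4579.
2θ = 27.25° or 180° − 27.25° = 152.7°, so θ = 13.63° or 76.37°.
The larger angle is 76.37°.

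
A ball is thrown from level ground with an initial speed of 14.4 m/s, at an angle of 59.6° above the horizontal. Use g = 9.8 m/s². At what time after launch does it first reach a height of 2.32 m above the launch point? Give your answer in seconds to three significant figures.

Components: vₓ = 14.40 cos 59.6° = 7.287 m/s, v_y0 = 14.40 sin 59.6° = 12.42 m/s.
Set y = v_y0 t − ½ g t² = 2.32: 4.900 t² − 12.42 t + 2.32 = 0.
Quadratic formula: t = (12.42 ± √108.79) / 9.80 = (12.42 ± 10.43) / 9.80 → t = 0.2031 s or 2.332 s.
The first (ascending) time is 0.2031 s.

0.203 s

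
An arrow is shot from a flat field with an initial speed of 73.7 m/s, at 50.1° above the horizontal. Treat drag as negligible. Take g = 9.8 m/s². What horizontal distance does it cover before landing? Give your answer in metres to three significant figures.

545 m

Resolve: vₓ = 73.70 cos 50.1° = 47.27 m/s and v_y0 = 73.70 sin 50.1° = 56.54 m/s.
Time aloft: T = 2 v_y0 / g = 2 × 56.54 / 9.80 = 11.54 s.
Range: R = vₓ T = 47.27 × 11.54 = 545.5 m.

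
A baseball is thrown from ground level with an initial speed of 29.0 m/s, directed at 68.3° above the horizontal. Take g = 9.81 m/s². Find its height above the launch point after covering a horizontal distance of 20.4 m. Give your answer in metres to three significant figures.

33.5 m

Components: vₓ = 29.00 cos 68.3° = 10.72 m/s, v_y0 = 29.00 sin 68.3° = 26.94 m/s.
At x = 20.4 m, t = x/vₓ = 20.4/10.72 = 1.903 s.
Height: y = v_y0 t − ½ g t² = 26.94 × 1.903 − 4.905 × 1.903² = 51.26 − 17.75 = 33.51 m.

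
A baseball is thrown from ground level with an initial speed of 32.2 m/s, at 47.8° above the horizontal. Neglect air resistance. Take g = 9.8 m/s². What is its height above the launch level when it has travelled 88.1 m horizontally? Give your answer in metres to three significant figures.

15.9 m

Resolve: vₓ = 32.20 cos 47.8° = 21.63 m/s and v_y0 = 32.20 sin 47.8° = 23.85 m/s.
Time to reach x = 88.1 m: t = x/vₓ = 88.1/21.63 = 4.073 s.
Height: y = v_y0 t − ½ g t² = 23.85 × 4.073 − 4.900 × 4.073² = 97.16 − 81.29 = 15.87 m.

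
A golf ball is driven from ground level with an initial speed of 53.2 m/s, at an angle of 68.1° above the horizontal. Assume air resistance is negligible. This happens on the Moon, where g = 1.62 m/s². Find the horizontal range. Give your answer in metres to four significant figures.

1209 m

vₓ = 53.20 cos 68.1° = 19.84 m/s; v_y0 = 53.20 sin 68.1° = 49.36 m/s.
Time aloft: T = 2 v_y0 / g = 2 × 49.36 / 1.62 = 60.94 s.
Horizontal distance R = vₓ T = 19.84 × 60.94 = 1209 m.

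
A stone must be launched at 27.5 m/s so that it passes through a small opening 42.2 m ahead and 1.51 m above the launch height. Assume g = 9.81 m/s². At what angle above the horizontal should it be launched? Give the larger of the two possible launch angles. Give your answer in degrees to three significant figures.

73.2°

Trajectory: y = x tanθ − g x² (1 + tan²θ)/(2v₀²). With x = 42.2, y = 1.51, v₀ = 27.5, g = 9.81:
11.55 tan²θ − 42.2 tanθ + (13.06) = 0.
tanθ = [42.2 ± √(42.2² − 4 × 11.55 × (13.06))] / (2 × 11.55) = (42.2 ± 34.31) / 23.10, giving tanθ = 0.3414 or 3.312.
θ = 18.85° or 73.20°; the larger is 73.20°.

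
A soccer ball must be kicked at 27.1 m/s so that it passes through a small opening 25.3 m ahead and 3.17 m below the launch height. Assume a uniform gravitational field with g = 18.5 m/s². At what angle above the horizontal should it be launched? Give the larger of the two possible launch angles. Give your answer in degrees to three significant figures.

Trajectory: y = x tanθ − g x² (1 + tan²θ)/(2v₀²). With x = 25.3, y = −3.17, v₀ = 27.1, g = 18.5:
8.062 tan²θ − 25.3 tanθ + (4.892) = 0.
tanθ = [25.3 ± √(25.3² − 4 × 8.062 × (4.892))] / (2 × 8.062) = (25.3 ± 21.96) / 16.12, giving tanθ = 0.2070 or 2.931.
θ = 11.70° or 71.16°; the larger is 71.16°.

71.2°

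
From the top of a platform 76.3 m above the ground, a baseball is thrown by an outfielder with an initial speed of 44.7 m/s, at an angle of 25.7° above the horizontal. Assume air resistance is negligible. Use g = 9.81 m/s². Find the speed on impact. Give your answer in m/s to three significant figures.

59.1 m/s

Horizontal component vₓ = 44.70 cos 25.7° = 40.28 m/s; vertical v_y0 = 44.70 sin 25.7° = 19.38 m/s.
Vertical motion (up positive, ground at y = 0): 4.905 t² − (19.38) t − 76.3 = 0, so t = (19.38 + √(19.38² + 2·9.81·76.3)) / 9.81 = (19.38 + 43.28) / 9.81 = 6.387 s.
Vertical velocity at impact: v_y = v_y0 − g t = 19.38 − 9.81 × 6.387 = −43.28 m/s.
Speed: |v| = √(vₓ² + v_y²) = √(40.28² + 43.28²) = 59.12 m/s.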